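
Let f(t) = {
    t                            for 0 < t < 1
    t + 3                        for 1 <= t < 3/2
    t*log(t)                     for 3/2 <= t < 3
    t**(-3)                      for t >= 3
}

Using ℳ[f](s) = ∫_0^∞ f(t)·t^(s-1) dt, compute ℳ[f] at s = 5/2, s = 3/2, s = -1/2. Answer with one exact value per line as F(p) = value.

F(5/2) = -226*sqrt(3)/147 - 27*sqrt(6)*log(3)/56 - 6/5 + 27*sqrt(6)*log(2)/56 + 3861*sqrt(6)/1960 + 54*sqrt(3)*log(3)/7
F(3/2) = -922*sqrt(3)/675 - 2 + 213*sqrt(6)/100 + log(2**(9*sqrt(6)/20)*3**(-9*sqrt(6)/20 + 18*sqrt(3)/5))
F(-1/2) = -2266*sqrt(3)/567 + sqrt(6) + log(2**(sqrt(6))*3**(-sqrt(6) + 2*sqrt(3))) + 6

along the cuts 1, 3/2, 3, ℳ[f](s) splits into 4 integrals
between 0 and 1 the integrand is t·t^(s-1)
∫ (t + 3)·t^(s-1) over [1, 3/2)
on [3/2, 3): add ∫ t*log(t)·t^(s-1) dt
on [3, ∞) integrate f = t**(-3) against the kernel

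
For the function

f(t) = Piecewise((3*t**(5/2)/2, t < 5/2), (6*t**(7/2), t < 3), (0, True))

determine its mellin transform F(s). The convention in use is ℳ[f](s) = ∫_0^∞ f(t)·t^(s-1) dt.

cuts at 5/2: linearity sums the 2 kernel integrals
∫ 3*t**(5/2)/2·t^(s-1) over [0, 5/2)
∫ over [5/2, 3) of 6*t**(7/2)·t^(s-1) joins the sum

3*(4*3**(s + 7/2)*(2*s + 5) + (5/2)**(s + 5/2)*(2*s + 7) - 4*(5/2)**(s + 7/2)*(2*s + 5))/((2*s + 5)*(2*s + 7))
  Re(s) > -5/2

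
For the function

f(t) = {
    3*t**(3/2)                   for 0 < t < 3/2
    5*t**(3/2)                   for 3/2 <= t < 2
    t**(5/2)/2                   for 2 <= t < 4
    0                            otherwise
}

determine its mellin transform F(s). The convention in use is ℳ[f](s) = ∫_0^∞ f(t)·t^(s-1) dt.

(10*2**(s + 3/2)*(2*s + 5) - 2**(s + 5/2)*(2*s + 3) - 4*(3/2)**(s + 3/2)*(2*s + 5) + 4**(s + 5/2)*(2*s + 3))/((2*s + 3)*(2*s + 5))
  Re(s) > -3/2

breakpoints 3/2, 2: one integral from each of the 3 segments
piece [0, 3/2): integrate 3*t**(3/2) against the kernel
segment [3/2, 2) carries 5*t**(3/2); integrate it
for t in [2, 4): the term is ∫ t**(5/2)/2·t^(s-1)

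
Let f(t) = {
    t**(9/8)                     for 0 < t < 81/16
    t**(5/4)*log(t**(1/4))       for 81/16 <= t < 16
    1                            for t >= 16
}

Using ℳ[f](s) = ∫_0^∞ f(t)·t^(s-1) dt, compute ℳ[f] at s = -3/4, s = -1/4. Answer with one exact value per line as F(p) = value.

F(-3/4) = -19/12 + log(4096*sqrt(6)/243) + 2*sqrt(6)
F(-1/4) = -81*log(3)/16 - 47/64 + 27*sqrt(6)/14 + 337*log(2)/16

invert the shared t-power to get t**(1/8) on [0, 81/16); t**(1/4)*log(t**(1/4)) on [81/16, 16); 1/t on [16, ∞)
reversing the power substitution: t**(1/4) on [0, 9/4); sqrt(t)*log(sqrt(t)) on [9/4, 4); t**(-2) on [4, ∞)
strip the power substitution: sqrt(t) on [0, 3/2); t*log(t) on [3/2, 2); t**(-4) on [2, ∞)
summing 3 kernel integrals split by 81/16, 16 yields ℳ[f](s)
segment 0 to 81/16 holds t**(9/8); add its integral
between 81/16 and 16 the integrand is t**(5/4)*log(t**(1/4))·t^(s-1)
piece [16, ∞): integrate 1 against the kernel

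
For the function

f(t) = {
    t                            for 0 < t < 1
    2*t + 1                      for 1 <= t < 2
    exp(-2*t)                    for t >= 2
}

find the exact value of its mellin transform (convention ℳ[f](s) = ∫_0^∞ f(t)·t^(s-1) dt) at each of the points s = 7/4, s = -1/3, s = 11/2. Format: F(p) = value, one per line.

F(7/4) = -72/77 + 2**(1/4)*uppergamma(7/4, 4)/4 + 312*2**(3/4)/77
F(-1/3) = 2**(1/3)*uppergamma(-1/3, 4) + 3/2 + 3*2**(2/3)/2
F(11/2) = (sqrt(2)*(135135*sqrt(pi)*exp(4)*erfc(2) + 9266972)/292864 + (-98304 + 7471104*sqrt(2))*exp(4)/292864)*exp(-4)

integrate the 3 segments split at 1, 2, then add the results
on [0, 1): add ∫ t·t^(s-1) dt
between 1 and 2 the integrand is (2*t + 1)·t^(s-1)
over [2, ∞), the kernel integral of exp(-2*t) enters the sum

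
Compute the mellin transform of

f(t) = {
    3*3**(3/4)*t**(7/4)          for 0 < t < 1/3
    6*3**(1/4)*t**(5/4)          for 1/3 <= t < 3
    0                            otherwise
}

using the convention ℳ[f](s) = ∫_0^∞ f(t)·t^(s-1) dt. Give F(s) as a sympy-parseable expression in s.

4*(2*3**(2*s + 5/2)*(4*s + 7) - 4*s - 9)/(3**s*(4*s + 5)*(4*s + 7))
  Re(s) > -7/4

strip the common scale on t: t**(7/4) on [0, 1); 2*t**(5/4) on [1, 9)
remove the shared t-power first: t**(3/4) on [0, 1); 2*t**(1/4) on [1, 9)
the power substitution comes off first: t**(3/2) on [0, 1); 2*sqrt(t) on [1, 3)
the 2 pieces separated at 1/3 each add one integral
over [0, 1/3), the kernel integral of 3*3**(3/4)*t**(7/4) enters the sum
the [1/3, 3) slice contributes ∫ 6*3**(1/4)*t**(5/4)·t^(s-1) dt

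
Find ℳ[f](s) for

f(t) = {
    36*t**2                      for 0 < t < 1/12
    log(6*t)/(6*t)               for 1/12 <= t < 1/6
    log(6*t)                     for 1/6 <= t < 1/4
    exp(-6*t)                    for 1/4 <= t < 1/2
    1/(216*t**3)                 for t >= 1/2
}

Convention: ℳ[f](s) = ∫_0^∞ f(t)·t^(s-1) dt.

reversing the common scale on t: 4*t**2 on [0, 1/4); log(2*t)/(2*t) on [1/4, 1/2); log(2*t) on [1/2, 3/4); …
peel off the common scale on t: t**2 on [0, 1/2); log(t)/t on [1/2, 1); log(t) on [1, 3/2); …
treat the 5 regions marked off by 1/12, 1/6, 1/4, 1/2 separately and sum
piece [0, 1/12): integrate 36*t**2 against the kernel
segment 1/12 to 1/6 holds log(6*t)/(6*t); add its integral
the [1/6, 1/4) slice contributes ∫ log(6*t)·t^(s-1) dt
[1/4, 1/2) adds the kernel integral of exp(-6*t)
segment [1/2, ∞) carries 1/(216*t**3); integrate it

(108*2**s*s**2*(s - 3)*(s + 2)*(s**2 - 2*s + 1)*uppergamma(s, 3/2) - 108*2**s*s**2*(s - 3)*(s + 2)*(s**2 - 2*s + 1)*uppergamma(s, 3) - 108*2**s*s**2*(s - 3)*(s + 2) + 108*2**s*(s - 3)*(s + 2)*(s**2 - 2*s + 1) - 108*3**s*s*(s - 3)*(s + 2)*(s**2 - 2*s + 1)*log(2) + 108*3**s*s*(s - 3)*(s + 2)*(s**2 - 2*s + 1)*log(3) - 108*3**s*(s - 3)*(s + 2)*(s**2 - 2*s + 1) - 4*6**s*s**2*(s + 2)*(s**2 - 2*s + 1) + 216*s**3*(s - 3)*(s + 2)*log(2) - 216*s**2*(s - 3)*(s + 2)*log(2) + 216*s**2*(s - 3)*(s + 2) + 27*s**2*(s - 3)*(s**2 - 2*s + 1))/(108*2**(2*s)*3**s*s**2*(s - 3)*(s + 2)*(s**2 - 2*s + 1))
  -2 < Re(s) < 3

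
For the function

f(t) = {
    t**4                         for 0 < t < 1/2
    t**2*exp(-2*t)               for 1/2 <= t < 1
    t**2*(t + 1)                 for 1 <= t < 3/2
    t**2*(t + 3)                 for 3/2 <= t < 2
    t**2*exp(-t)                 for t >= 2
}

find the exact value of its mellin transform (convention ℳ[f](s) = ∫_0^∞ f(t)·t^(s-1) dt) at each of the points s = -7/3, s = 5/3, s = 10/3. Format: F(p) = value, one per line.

F(-7/3) = 2**(1/3)*(-3*2**(1/3) - uppergamma(-1/3, 2) + 2**(2/3)*uppergamma(-1/3, 2)/2 + 3/20 + uppergamma(-1/3, 1) + 3*2**(2/3)/4 + 2*3**(2/3))
F(5/3) = 2**(1/3)*(-77112*3**(2/3) - 20400*2**(2/3) - 5236*uppergamma(11/3, 2) + 231 + 5236*uppergamma(11/3, 1) + 41888*2**(2/3)*uppergamma(11/3, 2) + 835584*2**(1/3))/83776
F(10/3) = 2**(2/3)*(-152361*3**(1/3) - 1672*uppergamma(16/3, 2) - 18480*2**(1/3) + 57 + 1672*uppergamma(16/3, 1) + 1503744*2**(2/3) + 53504*2**(1/3)*uppergamma(16/3, 2))/107008

the shared t-power comes off first: t**2 on [0, 1/2); exp(-2*t) on [1/2, 1); t + 1 on [1, 3/2); …
split f at 1/2, 1, 3/2, 2: ℳ[f](s) collects 5 kernel integrals
between 0 and 1/2 the integrand is t**4·t^(s-1)
[1/2, 1) adds the kernel integral of t**2*exp(-2*t)
∫ t**2*(t + 1)·t^(s-1) over [1, 3/2)
the [3/2, 2) slice contributes ∫ t**2*(t + 3)·t^(s-1) dt
∫ t**2*exp(-t)·t^(s-1) over [2, ∞)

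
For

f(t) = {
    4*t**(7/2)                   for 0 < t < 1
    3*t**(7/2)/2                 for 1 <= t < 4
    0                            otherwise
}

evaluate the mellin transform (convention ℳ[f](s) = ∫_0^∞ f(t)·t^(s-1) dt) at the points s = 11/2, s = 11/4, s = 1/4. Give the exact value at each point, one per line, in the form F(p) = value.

F(11/2) = 786437/18
F(11/4) = 2/5 + 24576*sqrt(2)/25
F(1/4) = 2/3 + 256*sqrt(2)/5

breakpoints 1: one integral from each of the 2 segments
[0, 1) adds the kernel integral of 4*t**(7/2)
for t in [1, 4): the term is ∫ 3*t**(7/2)/2·t^(s-1)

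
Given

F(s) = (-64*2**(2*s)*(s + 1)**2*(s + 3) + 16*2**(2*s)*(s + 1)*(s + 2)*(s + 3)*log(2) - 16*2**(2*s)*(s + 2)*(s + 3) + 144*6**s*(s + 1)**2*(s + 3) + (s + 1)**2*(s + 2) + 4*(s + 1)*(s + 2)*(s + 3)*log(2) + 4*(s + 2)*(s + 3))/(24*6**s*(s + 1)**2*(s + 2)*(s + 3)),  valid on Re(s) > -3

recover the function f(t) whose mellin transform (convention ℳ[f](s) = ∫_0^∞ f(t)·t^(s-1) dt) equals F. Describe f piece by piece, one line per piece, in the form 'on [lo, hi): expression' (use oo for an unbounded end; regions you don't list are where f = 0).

reversing the shared t-power: 9*t**2 on [0, 1/6); log(3*t) on [1/6, 2/3); 6*t on [2/3, 1)
strip the common scale on t: 9*t**2/4 on [0, 1/3); log(3*t/2) on [1/3, 4/3); 3*t on [4/3, 2)
the common scale on t comes off first: t**2 on [0, 1/2); log(t) on [1/2, 2); 2*t on [2, 3)
f breaks at 1/6, 2/3 into 3 integrals to sum
over [0, 1/6), the kernel integral of 9*t**3 enters the sum
over [1/6, 2/3), the kernel integral of t*log(3*t) enters the sum
∫ 6*t**2·t^(s-1) over [2/3, 1)

on [0, 1/6): 9*t**3
on [1/6, 2/3): t*log(3*t)
on [2/3, 1): 6*t**2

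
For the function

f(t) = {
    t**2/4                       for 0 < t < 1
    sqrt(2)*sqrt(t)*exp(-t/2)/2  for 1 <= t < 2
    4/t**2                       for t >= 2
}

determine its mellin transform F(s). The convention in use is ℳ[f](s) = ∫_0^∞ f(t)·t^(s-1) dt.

remove the common scale on t first: t**2 on [0, 1/2); sqrt(t)*exp(-t) on [1/2, 1); t**(-2) on [1, ∞)
peel off the shared t-power: t**(3/2) on [0, 1/2); exp(-t) on [1/2, 1); t**(-5/2) on [1, ∞)
split f at 1, 2: ℳ[f](s) collects 3 kernel integrals
the [0, 1) slice contributes ∫ t**2/4·t^(s-1) dt
∫ over [1, 2) of sqrt(2)*sqrt(t)*exp(-t/2)/2·t^(s-1) joins the sum
piece [2, ∞): integrate 4/t**2 against the kernel

(2**(s + 2)*s**2*uppergamma(s + 1/2, 1/2) - 2**(s + 2)*s**2*uppergamma(s + 1/2, 1) - 2**(s + 2)*s - 2**(s + 3) - 2**(s + 4)*uppergamma(s + 1/2, 1/2) + 2**(s + 4)*uppergamma(s + 1/2, 1) + s - 2)/(4*(s**2 - 4))
  -2 < Re(s) < 2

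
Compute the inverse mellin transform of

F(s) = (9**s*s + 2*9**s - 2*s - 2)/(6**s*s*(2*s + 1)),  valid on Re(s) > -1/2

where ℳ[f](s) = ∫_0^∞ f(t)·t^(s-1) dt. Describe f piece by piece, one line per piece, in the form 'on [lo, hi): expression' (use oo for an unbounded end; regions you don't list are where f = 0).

on [0, 1/6): sqrt(6)*sqrt(t)/2
on [1/6, 3/2): -sqrt(6)*sqrt(t)/2 + 2

back out the common scale on t: sqrt(t) on [0, 1/4); 2 - sqrt(t) on [1/4, 9/4)
remove the power substitution first: t on [0, 1/2); 2 - t on [1/2, 3/2)
decompose at 1/6; ℳ[f](s) sums the 2 pieces' integrals
segment [0, 1/6) carries sqrt(6)*sqrt(t)/2; integrate it
segment 1/6 to 3/2 holds (-sqrt(6)*sqrt(t)/2 + 2); add its integral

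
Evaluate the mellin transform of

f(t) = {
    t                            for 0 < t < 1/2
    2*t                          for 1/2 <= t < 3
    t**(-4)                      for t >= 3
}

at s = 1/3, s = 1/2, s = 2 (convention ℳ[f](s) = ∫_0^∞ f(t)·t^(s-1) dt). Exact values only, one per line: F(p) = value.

split f at 1/2, 3: ℳ[f](s) collects 3 kernel integrals
on [0, 1/2): add ∫ t·t^(s-1) dt
on [1/2, 3): add ∫ 2*t·t^(s-1) dt
over [3, ∞), the kernel integral of t**(-4) enters the sum

F(1/3) = 2**(2/3)*(-891 + 10700*6**(1/3))/4752
F(1/2) = sqrt(2)*(-189 + 2270*sqrt(6))/1134
F(2) = 1297/72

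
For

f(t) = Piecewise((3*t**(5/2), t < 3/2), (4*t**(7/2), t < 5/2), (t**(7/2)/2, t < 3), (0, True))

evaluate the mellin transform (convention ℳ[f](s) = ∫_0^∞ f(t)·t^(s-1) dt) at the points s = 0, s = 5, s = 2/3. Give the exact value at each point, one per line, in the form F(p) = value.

breakpoints 3/2, 5/2: one integral from each of the 3 segments
∫ over [0, 3/2) of 3*t**(5/2)·t^(s-1) joins the sum
segment 3/2 to 5/2 holds 4*t**(7/2); add its integral
between 5/2 and 3 the integrand is t**(7/2)/2·t^(s-1)

F(0) = -81*sqrt(6)/140 + 27*sqrt(3)/7 + 125*sqrt(10)/16
F(5) = -28431*sqrt(6)/10880 + 6561*sqrt(3)/17 + 2734375*sqrt(10)/8704
F(2/3) = -3159*2**(5/6)*3**(1/6)/3800 + 243*3**(1/6)/25 + 525*2**(5/6)*5**(1/6)/32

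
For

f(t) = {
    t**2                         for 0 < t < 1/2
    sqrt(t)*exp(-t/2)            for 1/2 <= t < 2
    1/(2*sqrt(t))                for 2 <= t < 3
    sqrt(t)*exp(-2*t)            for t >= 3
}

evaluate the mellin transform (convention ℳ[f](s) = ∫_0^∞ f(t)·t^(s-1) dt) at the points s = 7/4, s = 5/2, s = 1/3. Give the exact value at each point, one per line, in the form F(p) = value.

undo the shared t-power: t**(3/2) on [0, 1/2); exp(-t/2) on [1/2, 2); 1/(2*t) on [2, 3); …
integrate the 4 segments split at 1/2, 2, 3, then add the results
on [0, 1/2): add ∫ t**2·t^(s-1) dt
[1/2, 2) adds the kernel integral of sqrt(t)*exp(-t/2)
the [2, 3) slice contributes ∫ 1/(2*sqrt(t))·t^(s-1) dt
over [3, ∞), the kernel integral of sqrt(t)*exp(-2*t) enters the sum

F(7/4) = -4*2**(1/4)*uppergamma(9/4, 1) - 47*2**(1/4)/60 + 2**(3/4)*uppergamma(9/4, 6)/8 + 6*3**(1/4)/5 + 4*2**(1/4)*uppergamma(9/4, 1/4)
F(5/2) = -40*exp(-1) + sqrt(2)/144 + 25*exp(-6)/4 + 5/4 + 41*exp(-1/4)/2
F(1/3) = -3**(5/6) - 2**(5/6)*uppergamma(5/6, 1) + 2**(1/6)*uppergamma(5/6, 6)/2 + 3*2**(2/3)/56 + 2**(5/6)*uppergamma(5/6, 1/4) + 3*2**(5/6)/2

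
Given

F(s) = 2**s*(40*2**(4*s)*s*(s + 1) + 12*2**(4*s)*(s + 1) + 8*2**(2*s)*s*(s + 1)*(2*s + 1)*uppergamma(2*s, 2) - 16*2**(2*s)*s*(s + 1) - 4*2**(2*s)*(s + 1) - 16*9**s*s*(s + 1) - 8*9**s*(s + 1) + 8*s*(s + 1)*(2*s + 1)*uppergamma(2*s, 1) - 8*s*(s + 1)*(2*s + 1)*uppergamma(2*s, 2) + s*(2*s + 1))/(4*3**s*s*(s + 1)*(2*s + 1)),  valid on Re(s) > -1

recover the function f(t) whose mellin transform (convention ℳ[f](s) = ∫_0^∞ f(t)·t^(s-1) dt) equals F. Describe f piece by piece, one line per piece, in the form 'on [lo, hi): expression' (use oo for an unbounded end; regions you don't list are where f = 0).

strip the common scale on t: t/4 on [0, 1); exp(-sqrt(t)) on [1, 4); sqrt(t)/2 + 1 on [4, 9); …
peel off the power substitution: t**2/4 on [0, 1); exp(-t) on [1, 2); t/2 + 1 on [2, 3); …
remove the common scale on t first: t**2 on [0, 1/2); exp(-2*t) on [1/2, 1); t + 1 on [1, 3/2); …
slice at 2/3, 8/3, 6, 32/3, transform all 5 pieces, and sum them
over [0, 2/3), the kernel integral of 3*t/8 enters the sum
piece [2/3, 8/3): integrate exp(-sqrt(6)*sqrt(t)/2) against the kernel
between 8/3 and 6 the integrand is (sqrt(6)*sqrt(t)/4 + 1)·t^(s-1)
∫ (sqrt(6)*sqrt(t)/4 + 3)·t^(s-1) over [6, 32/3)
segment 32/3 to ∞ holds exp(-sqrt(6)*sqrt(t)/4); add its integral

on [0, 2/3): 3*t/8
on [2/3, 8/3): exp(-sqrt(6)*sqrt(t)/2)
on [8/3, 6): sqrt(6)*sqrt(t)/4 + 1
on [6, 32/3): sqrt(6)*sqrt(t)/4 + 3
on [32/3, oo): exp(-sqrt(6)*sqrt(t)/4)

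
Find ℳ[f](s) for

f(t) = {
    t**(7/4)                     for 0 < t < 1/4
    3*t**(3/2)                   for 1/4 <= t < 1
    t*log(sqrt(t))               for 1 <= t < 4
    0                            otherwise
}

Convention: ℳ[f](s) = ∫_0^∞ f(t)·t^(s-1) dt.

invert the shared t-power to get t**(3/4) on [0, 1/4); 3*sqrt(t) on [1/4, 1); log(sqrt(t)) on [1, 4)
remove the power substitution first: t**(3/2) on [0, 1/2); 3*t on [1/2, 1); log(t) on [1, 2)
integrate the 3 segments split at 1/4, 1, then add the results
the [0, 1/4) slice contributes ∫ t**(7/4)·t^(s-1) dt
over [1/4, 1), the kernel integral of 3*t**(3/2) enters the sum
∫ t*log(sqrt(t))·t^(s-1) over [1, 4)

(16*16**s*(s + 1)*(2*s + 3)*(4*s + 7)*log(2) - 8*2**(4*s)*(2*s + 3)*(4*s + 7) + 24*2**(2*s)*(s + 1)**2*(4*s + 7) + 2*2**(2*s)*(2*s + 3)*(4*s + 7) + sqrt(2)*(s + 1)**2*(2*s + 3) - 3*(s + 1)**2*(4*s + 7))/(4*2**(2*s)*(s + 1)**2*(2*s + 3)*(4*s + 7))
  Re(s) > -7/4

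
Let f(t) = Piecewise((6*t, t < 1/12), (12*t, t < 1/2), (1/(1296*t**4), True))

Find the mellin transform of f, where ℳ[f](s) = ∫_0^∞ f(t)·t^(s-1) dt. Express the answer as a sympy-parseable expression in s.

peel off the common scale on t: 2*t on [0, 1/4); 4*t on [1/4, 3/2); 1/(16*t**4) on [3/2, ∞)
remove the common scale on t first: t on [0, 1/2); 2*t on [1/2, 3); t**(-4) on [3, ∞)
the 3 pieces separated at 1/12, 1/2 each add one integral
∫ 6*t·t^(s-1) over [0, 1/12)
for t in [1/12, 1/2): the term is ∫ 12*t·t^(s-1)
between 1/2 and ∞ the integrand is 1/(1296*t**4)·t^(s-1)

(970*6**s*s - 3890*6**s - 81*s + 324)/(162*12**s*(s**2 - 3*s - 4))
  -1 < Re(s) < 4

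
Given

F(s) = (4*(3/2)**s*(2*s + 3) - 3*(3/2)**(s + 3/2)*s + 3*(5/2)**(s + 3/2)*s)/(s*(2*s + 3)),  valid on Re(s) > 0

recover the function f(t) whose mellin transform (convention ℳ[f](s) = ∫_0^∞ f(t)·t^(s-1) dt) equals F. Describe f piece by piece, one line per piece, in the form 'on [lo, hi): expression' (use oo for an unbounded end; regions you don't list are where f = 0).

on [0, 3/2): 4
on [3/2, 5/2): 3*t**(3/2)/2

cuts at 3/2: linearity sums the 2 kernel integrals
between 0 and 3/2 the integrand is 4·t^(s-1)
piece [3/2, 5/2): integrate 3*t**(3/2)/2 against the kernel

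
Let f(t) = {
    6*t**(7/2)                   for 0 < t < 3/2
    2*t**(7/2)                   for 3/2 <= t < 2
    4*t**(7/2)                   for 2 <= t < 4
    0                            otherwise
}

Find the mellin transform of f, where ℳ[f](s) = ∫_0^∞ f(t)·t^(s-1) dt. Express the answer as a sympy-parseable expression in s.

4*(-2**(s + 7/2) + 2*(3/2)**(s + 7/2) + 2*4**(s + 7/2))/(2*s + 7)
  Re(s) > -7/2

split f at 3/2, 2: ℳ[f](s) collects 3 kernel integrals
between 0 and 3/2 the integrand is 6*t**(7/2)·t^(s-1)
over [3/2, 2), the kernel integral of 2*t**(7/2) enters the sum
∫ 4*t**(7/2)·t^(s-1) over [2, 4)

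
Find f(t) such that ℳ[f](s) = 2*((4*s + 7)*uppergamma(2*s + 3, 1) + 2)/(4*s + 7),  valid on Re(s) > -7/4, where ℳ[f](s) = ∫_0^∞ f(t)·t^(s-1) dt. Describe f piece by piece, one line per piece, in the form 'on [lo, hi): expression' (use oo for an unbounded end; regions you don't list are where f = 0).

on [0, 1): t**(7/4)
on [1, oo): t**(3/2)*exp(-sqrt(t))

reversing the power substitution: t**(7/2) on [0, 1); t**3*exp(-t) on [1, ∞)
undo the shared t-power: t**(5/2) on [0, 1); t**2*exp(-t) on [1, ∞)
invert the shared t-power to get sqrt(t) on [0, 1); exp(-t) on [1, ∞)
f breaks at 1 into 2 integrals to sum
piece [0, 1): integrate t**(7/4) against the kernel
piece [1, ∞): integrate t**(3/2)*exp(-sqrt(t)) against the kernel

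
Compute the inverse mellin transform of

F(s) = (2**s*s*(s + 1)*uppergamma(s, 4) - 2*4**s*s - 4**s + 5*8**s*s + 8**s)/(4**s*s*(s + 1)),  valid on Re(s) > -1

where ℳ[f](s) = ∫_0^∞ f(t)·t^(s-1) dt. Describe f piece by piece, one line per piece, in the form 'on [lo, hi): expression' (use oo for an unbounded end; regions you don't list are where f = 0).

linearity at 1, 2 turns ℳ[f](s) into 3 summed integrals
between 0 and 1 the integrand is t·t^(s-1)
piece [1, 2): integrate (2*t + 1) against the kernel
on [2, ∞): add ∫ exp(-2*t)·t^(s-1) dt

on [0, 1): t
on [1, 2): 2*t + 1
on [2, oo): exp(-2*t)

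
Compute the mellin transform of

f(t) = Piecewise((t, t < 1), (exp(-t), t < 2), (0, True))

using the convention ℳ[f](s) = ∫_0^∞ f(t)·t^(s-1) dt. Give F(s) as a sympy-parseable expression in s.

((s + 1)*uppergamma(s, 1) - (s + 1)*uppergamma(s, 2) + 1)/(s + 1)
  Re(s) > -1

summing 2 kernel integrals split by 1 yields ℳ[f](s)
segment [0, 1) carries t; integrate it
∫ exp(-t)·t^(s-1) over [1, 2)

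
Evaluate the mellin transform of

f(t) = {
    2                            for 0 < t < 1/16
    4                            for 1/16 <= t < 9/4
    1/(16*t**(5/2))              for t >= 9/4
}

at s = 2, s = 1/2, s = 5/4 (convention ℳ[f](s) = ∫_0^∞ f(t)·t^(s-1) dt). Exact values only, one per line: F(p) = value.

F(2) = 7837/768
F(1/2) = 1783/162
F(5/4) = -1/20 + 487*sqrt(6)/135

remove the power substitution first: 2 on [0, 1/4); 4 on [1/4, 3/2); 1/(16*t**5) on [3/2, ∞)
the shared t-power comes off first: 2*t on [0, 1/4); 4*t on [1/4, 3/2); 1/(16*t**4) on [3/2, ∞)
peel off the common scale on t: t on [0, 1/2); 2*t on [1/2, 3); t**(-4) on [3, ∞)
decompose at 1/16, 9/4; ℳ[f](s) sums the 3 pieces' integrals
the [0, 1/16) slice contributes ∫ 2·t^(s-1) dt
∫ 4·t^(s-1) over [1/16, 9/4)
∫ over [9/4, ∞) of 1/(16*t**(5/2))·t^(s-1) joins the sum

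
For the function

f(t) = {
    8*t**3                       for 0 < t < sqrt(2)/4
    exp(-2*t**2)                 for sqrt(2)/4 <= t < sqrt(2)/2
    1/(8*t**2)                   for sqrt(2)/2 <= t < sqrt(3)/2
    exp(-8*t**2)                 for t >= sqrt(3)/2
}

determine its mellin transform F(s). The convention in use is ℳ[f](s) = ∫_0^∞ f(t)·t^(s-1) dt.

undo the common scale on t: t**3 on [0, sqrt(2)/2); exp(-t**2/2) on [sqrt(2)/2, sqrt(2)); 1/(2*t**2) on [sqrt(2), sqrt(3)); …
peel off the power substitution: t**(3/2) on [0, 1/2); exp(-t/2) on [1/2, 2); 1/(2*t) on [2, 3); …
f breaks at sqrt(2)/4, sqrt(2)/2, sqrt(3)/2 into 4 integrals to sum
segment [0, sqrt(2)/4) carries 8*t**3; integrate it
between sqrt(2)/4 and sqrt(2)/2 the integrand is exp(-2*t**2)·t^(s-1)
on [sqrt(2)/2, sqrt(3)/2): add ∫ 1/(8*t**2)·t^(s-1) dt
between sqrt(3)/2 and ∞ the integrand is exp(-8*t**2)·t^(s-1)

(sqrt(3)/6)**s*(-6*2**s*6**(s/2)*(s - 2)*(s + 3)*uppergamma(s/2, 1) + 6*6**(s/2)*(s - 2)*(s + 3)*uppergamma(s/2, 6) + 3*sqrt(2)*6**(s/2)*(s - 2) + 2*6**s*(s + 3) + 6*(2*sqrt(6))**s*(s - 2)*(s + 3)*uppergamma(s/2, 1/4) - 3*(2*sqrt(6))**s*(s + 3))/(12*2**s*(s - 2)*(s + 3))
  Re(s) > -3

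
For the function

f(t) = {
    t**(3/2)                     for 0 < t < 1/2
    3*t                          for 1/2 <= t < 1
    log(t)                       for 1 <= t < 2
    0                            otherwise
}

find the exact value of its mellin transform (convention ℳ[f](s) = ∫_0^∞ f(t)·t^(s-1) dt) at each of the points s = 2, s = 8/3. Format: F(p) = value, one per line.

treat the 3 regions marked off by 1/2, 1 separately and sum
∫ t**(3/2)·t^(s-1) over [0, 1/2)
for t in [1/2, 1): the term is ∫ 3*t·t^(s-1)
∫ over [1, 2) of log(t)·t^(s-1) joins the sum

F(2) = sqrt(2)/56 + 1/8 + log(4)
F(8/3) = -9*2**(2/3)/16 - 9*2**(1/3)/176 + 3*2**(5/6)/400 + 675/704 + 3*2**(2/3)*log(2)/2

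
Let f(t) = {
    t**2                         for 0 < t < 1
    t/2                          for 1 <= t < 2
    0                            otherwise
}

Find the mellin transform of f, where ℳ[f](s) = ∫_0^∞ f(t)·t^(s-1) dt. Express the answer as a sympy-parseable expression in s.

(2**(s + 1)*(s + 2) + s)/(2*(s + 1)*(s + 2))
  Re(s) > -2

the shared t-power comes off first: t**(3/2) on [0, 1); sqrt(t)/2 on [1, 2)
back out the shared t-power: t on [0, 1); 1/2 on [1, 2)
breakpoints 1: one integral from each of the 2 segments
[0, 1) adds the kernel integral of t**2
on [1, 2): add ∫ t/2·t^(s-1) dt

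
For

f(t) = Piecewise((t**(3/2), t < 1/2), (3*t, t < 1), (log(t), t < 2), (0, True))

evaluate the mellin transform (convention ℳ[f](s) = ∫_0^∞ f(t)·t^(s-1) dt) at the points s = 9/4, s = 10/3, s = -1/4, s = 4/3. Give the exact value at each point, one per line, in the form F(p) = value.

F(9/4) = -1253*2**(1/4)/1620 - 3*2**(3/4)/52 + 1180/1053 + 16*2**(1/4)*log(2)/9
F(10/3) = -18*2**(1/3)/25 - 9*2**(2/3)/416 + 3*2**(1/6)/464 + 1017/1300 + 12*2**(1/3)*log(2)/5
F(-1/4) = -39*2**(3/4)/5 - 2*2**(1/4) - log(2**(2*2**(3/4))) + 20
F(4/3) = -9*2**(1/3)/8 - 9*2**(2/3)/56 + 3*2**(1/6)/68 + 3*2**(1/3)*log(2)/2 + 207/112

along the cuts 1/2, 1, ℳ[f](s) splits into 3 integrals
for t in [0, 1/2): the term is ∫ t**(3/2)·t^(s-1)
between 1/2 and 1 the integrand is 3*t·t^(s-1)
for t in [1, 2): the term is ∫ log(t)·t^(s-1)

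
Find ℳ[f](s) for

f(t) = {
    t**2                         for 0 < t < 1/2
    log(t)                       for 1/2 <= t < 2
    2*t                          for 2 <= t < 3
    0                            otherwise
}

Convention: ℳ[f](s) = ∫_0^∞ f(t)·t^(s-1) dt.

cuts at 1/2, 2: linearity sums the 3 kernel integrals
between 0 and 1/2 the integrand is t**2·t^(s-1)
segment [1/2, 2) carries log(t); integrate it
between 2 and 3 the integrand is 2*t·t^(s-1)

(-16*2**(2*s)*s**2*(s + 2) + 4*2**(2*s)*s*(s + 1)*(s + 2)*log(2) - 4*2**(2*s)*(s + 1)*(s + 2) + 24*6**s*s**2*(s + 2) + s**2*(s + 1) + 4*s*(s + 1)*(s + 2)*log(2) + 4*(s + 1)*(s + 2))/(4*2**s*s**2*(s + 1)*(s + 2))
  Re(s) > -2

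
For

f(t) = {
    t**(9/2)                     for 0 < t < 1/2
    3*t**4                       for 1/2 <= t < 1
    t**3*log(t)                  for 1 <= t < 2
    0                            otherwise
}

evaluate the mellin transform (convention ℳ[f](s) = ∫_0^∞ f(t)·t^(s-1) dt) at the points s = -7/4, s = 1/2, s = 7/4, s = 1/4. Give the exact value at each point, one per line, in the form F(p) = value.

strip the shared t-power: t**(5/2) on [0, 1/2); 3*t**2 on [1/2, 1); t*log(t) on [1, 2)
peel off the shared t-power: t**(3/2) on [0, 1/2); 3*t on [1/2, 1); log(t) on [1, 2)
f breaks at 1/2, 1 into 3 integrals to sum
segment [0, 1/2) carries t**(9/2); integrate it
∫ 3*t**4·t^(s-1) over [1/2, 1)
on [1, 2) integrate f = t**3*log(t) against the kernel

F(-7/4) = -679*2**(1/4)/550 - 2**(3/4)/6 + 8*2**(1/4)*log(2)/5 + 148/75
F(1/2) = sqrt(2)*(-31700 + 17747*sqrt(2) + 107520*log(2))/47040
F(7/4) = -204439*2**(3/4)/288800 - 3*2**(1/4)/368 + 4700/8303 + 64*2**(3/4)*log(2)/19
F(1/4) = -19287*2**(1/4)/25688 - 3*2**(3/4)/136 + 2300/2873 + 32*2**(1/4)*log(2)/13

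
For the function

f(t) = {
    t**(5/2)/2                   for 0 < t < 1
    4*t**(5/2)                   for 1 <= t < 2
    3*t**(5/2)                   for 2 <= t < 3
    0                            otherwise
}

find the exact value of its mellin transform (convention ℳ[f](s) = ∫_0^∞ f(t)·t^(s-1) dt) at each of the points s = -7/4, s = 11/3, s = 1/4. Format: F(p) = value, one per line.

cuts at 1, 2: linearity sums the 3 kernel integrals
for t in [0, 1): the term is ∫ t**(5/2)/2·t^(s-1)
the [1, 2) slice contributes ∫ 4*t**(5/2)·t^(s-1) dt
piece [2, 3): integrate 3*t**(5/2) against the kernel

F(-7/4) = -14/3 + 4*2**(3/4)/3 + 4*3**(3/4)
F(11/3) = -21/37 + 384*2**(1/6)/37 + 13122*3**(1/6)/37
F(1/4) = -14/11 + 16*2**(3/4)/11 + 108*3**(3/4)/11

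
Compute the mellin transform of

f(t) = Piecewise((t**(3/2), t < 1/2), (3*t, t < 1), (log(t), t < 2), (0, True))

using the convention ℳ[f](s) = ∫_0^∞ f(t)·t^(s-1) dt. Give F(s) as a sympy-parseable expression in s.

(-2*2**(2*s)*(s + 1)*(2*s + 3) + 6*2**s*s**2*(2*s + 3) + 2*2**s*(s + 1)*(2*s + 3) + 4**s*s*(s + 1)*(2*s + 3)*log(4) + sqrt(2)*s**2*(s + 1) - 3*s**2*(2*s + 3))/(2*2**s*s**2*(s + 1)*(2*s + 3))
  Re(s) > -3/2

cuts at 1/2, 1: linearity sums the 3 kernel integrals
over [0, 1/2), the kernel integral of t**(3/2) enters the sum
∫ 3*t·t^(s-1) over [1/2, 1)
over [1, 2), the kernel integral of log(t) enters the sum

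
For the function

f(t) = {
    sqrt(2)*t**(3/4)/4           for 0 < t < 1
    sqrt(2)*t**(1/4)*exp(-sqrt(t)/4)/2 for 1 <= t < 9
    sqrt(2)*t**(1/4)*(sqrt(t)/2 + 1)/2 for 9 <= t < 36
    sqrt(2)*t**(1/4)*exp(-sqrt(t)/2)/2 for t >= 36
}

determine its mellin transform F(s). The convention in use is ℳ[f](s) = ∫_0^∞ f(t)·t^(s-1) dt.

sqrt(2)*(2**(2*s + 1/2)*(4*s + 1)*(4*s + 3)*uppergamma(2*s + 1/2, 3) + 2**(4*s + 1)*(4*s + 1)*(4*s + 3)*uppergamma(2*s + 1/2, 1/4) - 2**(4*s + 1)*(4*s + 1)*(4*s + 3)*uppergamma(2*s + 1/2, 3/4) + 3**(2*s + 1/2)*(-20*s - 5) - 4*3**(2*s + 1/2) + 6**(2*s + 1/2)*(32*s + 8) + 4*6**(2*s + 1/2) + 4*s + 1)/((4*s + 1)*(4*s + 3))
  Re(s) > -3/4

the power substitution comes off first: sqrt(2)*t**(3/2)/4 on [0, 1); sqrt(2)*sqrt(t)*exp(-t/4)/2 on [1, 3); sqrt(2)*sqrt(t)*(t/2 + 1)/2 on [3, 6); …
remove the common scale on t first: t**(3/2) on [0, 1/2); sqrt(t)*exp(-t/2) on [1/2, 3/2); sqrt(t)*(t + 1) on [3/2, 3); …
invert the shared t-power to get t on [0, 1/2); exp(-t/2) on [1/2, 3/2); t + 1 on [3/2, 3); …
the 4 pieces separated at 1, 9, 36 each add one integral
∫ over [0, 1) of sqrt(2)*t**(3/4)/4·t^(s-1) joins the sum
on [1, 9): add ∫ sqrt(2)*t**(1/4)*exp(-sqrt(t)/4)/2·t^(s-1) dt
over [9, 36), the kernel integral of sqrt(2)*t**(1/4)*(sqrt(t)/2 + 1)/2 enters the sum
segment 36 to ∞ holds sqrt(2)*t**(1/4)*exp(-sqrt(t)/2)/2; add its integral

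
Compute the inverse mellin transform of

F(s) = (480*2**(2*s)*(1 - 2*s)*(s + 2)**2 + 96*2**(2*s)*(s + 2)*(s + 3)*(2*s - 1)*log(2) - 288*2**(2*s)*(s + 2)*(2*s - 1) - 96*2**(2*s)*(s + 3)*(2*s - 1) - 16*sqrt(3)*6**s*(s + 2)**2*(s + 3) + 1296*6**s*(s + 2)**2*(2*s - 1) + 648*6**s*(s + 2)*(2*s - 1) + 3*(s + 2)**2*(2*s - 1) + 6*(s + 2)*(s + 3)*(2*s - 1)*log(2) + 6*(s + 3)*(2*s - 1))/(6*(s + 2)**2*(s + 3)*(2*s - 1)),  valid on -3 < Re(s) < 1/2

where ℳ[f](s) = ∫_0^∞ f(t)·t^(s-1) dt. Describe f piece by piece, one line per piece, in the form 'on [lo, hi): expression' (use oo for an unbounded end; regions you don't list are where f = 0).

on [0, 1): t**3/2
on [1, 4): t**2*log(t/2)
on [4, 6): t**2*(t/2 + 3)
on [6, oo): 4*sqrt(2)/sqrt(t)

undo the shared t-power: t/2 on [0, 1); log(t/2) on [1, 4); t/2 + 3 on [4, 6); …
invert the common scale on t to get t on [0, 1/2); log(t) on [1/2, 2); t + 3 on [2, 3); …
integrate the 4 segments split at 1, 4, 6, then add the results
for t in [0, 1): the term is ∫ t**3/2·t^(s-1)
[1, 4) adds the kernel integral of t**2*log(t/2)
on [4, 6): add ∫ t**2*(t/2 + 3)·t^(s-1) dt
on [6, ∞): add ∫ 4*sqrt(2)/sqrt(t)·t^(s-1) dt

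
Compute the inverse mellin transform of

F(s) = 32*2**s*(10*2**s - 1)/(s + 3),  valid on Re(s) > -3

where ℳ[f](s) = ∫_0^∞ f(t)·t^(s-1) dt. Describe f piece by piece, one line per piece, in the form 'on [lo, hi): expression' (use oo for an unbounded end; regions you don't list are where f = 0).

split f at 2: ℳ[f](s) collects 2 kernel integrals
the [0, 2) slice contributes ∫ t**3·t^(s-1) dt
[2, 4) adds the kernel integral of 5*t**3

on [0, 2): t**3
on [2, 4): 5*t**3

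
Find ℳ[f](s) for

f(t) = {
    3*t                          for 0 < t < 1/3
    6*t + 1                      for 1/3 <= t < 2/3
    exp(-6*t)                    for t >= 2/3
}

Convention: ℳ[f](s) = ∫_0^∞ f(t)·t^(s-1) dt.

remove the common scale on t first: t on [0, 1); 2*t + 1 on [1, 2); exp(-2*t) on [2, ∞)
decompose at 1/3, 2/3; ℳ[f](s) sums the 3 pieces' integrals
∫ over [0, 1/3) of 3*t·t^(s-1) joins the sum
over [1/3, 2/3), the kernel integral of (6*t + 1) enters the sum
for t in [2/3, ∞): the term is ∫ exp(-6*t)·t^(s-1)

(2**s*s*(s + 1)*uppergamma(s, 4) - 2*4**s*s - 4**s + 5*8**s*s + 8**s)/(12**s*s*(s + 1))
  Re(s) > -1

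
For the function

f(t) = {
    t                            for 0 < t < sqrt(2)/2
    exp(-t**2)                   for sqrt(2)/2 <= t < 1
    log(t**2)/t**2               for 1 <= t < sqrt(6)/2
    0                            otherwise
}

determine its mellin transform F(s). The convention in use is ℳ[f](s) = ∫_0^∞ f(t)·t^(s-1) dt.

undo the power substitution: sqrt(t) on [0, 1/2); exp(-t) on [1/2, 1); log(t)/t on [1, 3/2)
treat the 3 regions marked off by sqrt(2)/2, 1 separately and sum
on [0, sqrt(2)/2): add ∫ t·t^(s-1) dt
for t in [sqrt(2)/2, 1): the term is ∫ exp(-t**2)·t^(s-1)
between 1 and sqrt(6)/2 the integrand is log(t**2)/t**2·t^(s-1)

(sqrt(2)/2)**s*(3*2**(s/2)*(s + 1)*(s**2 - 4*s + 4)*uppergamma(s/2, 1/2) - 3*2**(s/2)*(s + 1)*(s**2 - 4*s + 4)*uppergamma(s/2, 1) + 12*2**(s/2)*(s + 1) + 3**(s/2)*s*(s + 1)*(-4*log(2) + 4*log(3)) - 8*3**(s/2)*(s + 1) + 3**(s/2)*(s + 1)*(-8*log(3) + 8*log(2)) + 3*sqrt(2)*(s**2 - 4*s + 4))/(6*(s + 1)*(s**2 - 4*s + 4))
  Re(s) > -1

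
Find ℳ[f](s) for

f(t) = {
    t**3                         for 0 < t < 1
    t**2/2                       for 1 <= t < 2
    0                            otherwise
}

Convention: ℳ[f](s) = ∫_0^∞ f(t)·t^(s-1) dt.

reversing the shared t-power: t on [0, 1); 1/2 on [1, 2)
linearity at 1 turns ℳ[f](s) into 2 summed integrals
∫ over [0, 1) of t**3·t^(s-1) joins the sum
segment 1 to 2 holds t**2/2; add its integral

(2**(s + 2)*(s + 3) + s + 1)/(2*(s + 2)*(s + 3))
  Re(s) > -3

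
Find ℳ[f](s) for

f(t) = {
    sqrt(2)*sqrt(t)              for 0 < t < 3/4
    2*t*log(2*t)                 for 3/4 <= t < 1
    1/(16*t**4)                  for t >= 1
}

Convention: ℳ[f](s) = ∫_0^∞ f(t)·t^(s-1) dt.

back out the common scale on t: sqrt(t) on [0, 3/2); t*log(t) on [3/2, 2); t**(-4) on [2, ∞)
along the cuts 3/4, 1, ℳ[f](s) splits into 3 integrals
over [0, 3/4), the kernel integral of sqrt(2)*sqrt(t) enters the sum
for t in [3/4, 1): the term is ∫ 2*t*log(2*t)·t^(s-1)
over [1, ∞), the kernel integral of 1/(16*t**4) enters the sum

(-32*2**(2*s)*(s - 4)*(2*s + 1) + 3**s*s*(s - 4)*(2*s + 1)*(-24*log(3) + 24*log(2)) + 3**s*(s - 4)*(2*s + 1)*(-24*log(3) + 24*log(2)) + 24*3**s*(s - 4)*(2*s + 1) + 16*3**s*sqrt(6)*(s - 4)*(s**2 + 2*s + 1) + 32*4**s*s*(s - 4)*(2*s + 1)*log(2) + 32*4**s*(s - 4)*(2*s + 1)*log(2) - 4**s*(2*s + 1)*(s**2 + 2*s + 1))/(16*2**(2*s)*(s - 4)*(2*s + 1)*(s**2 + 2*s + 1))
  -1/2 < Re(s) < 4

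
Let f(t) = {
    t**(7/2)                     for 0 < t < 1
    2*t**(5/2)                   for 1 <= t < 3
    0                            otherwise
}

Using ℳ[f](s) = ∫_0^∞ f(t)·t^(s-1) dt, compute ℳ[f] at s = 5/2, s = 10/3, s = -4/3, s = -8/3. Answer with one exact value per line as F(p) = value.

peel off the shared t-power: t**(3/2) on [0, 1); 2*sqrt(t) on [1, 3)
f breaks at 1 into 2 integrals to sum
for t in [0, 1): the term is ∫ t**(7/2)·t^(s-1)
segment [1, 3) carries 2*t**(5/2); integrate it

F(5/2) = 2909/30
F(10/3) = -282/1435 + 2916*3**(5/6)/35
F(-4/3) = -114/91 + 36*3**(1/6)/7
F(-8/3) = 66/5 - 4*3**(5/6)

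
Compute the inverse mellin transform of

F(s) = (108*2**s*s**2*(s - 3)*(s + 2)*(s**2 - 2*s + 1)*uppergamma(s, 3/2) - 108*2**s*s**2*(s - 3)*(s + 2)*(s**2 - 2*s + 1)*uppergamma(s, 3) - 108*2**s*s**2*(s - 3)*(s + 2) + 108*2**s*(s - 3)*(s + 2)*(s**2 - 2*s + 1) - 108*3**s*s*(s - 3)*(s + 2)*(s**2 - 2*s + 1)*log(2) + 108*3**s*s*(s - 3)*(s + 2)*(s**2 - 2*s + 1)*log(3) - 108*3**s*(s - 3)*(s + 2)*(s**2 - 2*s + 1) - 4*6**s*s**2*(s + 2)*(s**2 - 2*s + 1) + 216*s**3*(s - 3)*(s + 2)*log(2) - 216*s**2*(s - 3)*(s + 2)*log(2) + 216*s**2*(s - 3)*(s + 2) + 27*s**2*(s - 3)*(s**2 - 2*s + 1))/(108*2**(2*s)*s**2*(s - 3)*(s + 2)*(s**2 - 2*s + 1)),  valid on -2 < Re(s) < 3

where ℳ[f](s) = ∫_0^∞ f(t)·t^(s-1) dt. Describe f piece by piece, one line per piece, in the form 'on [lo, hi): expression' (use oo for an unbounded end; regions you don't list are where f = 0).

on [0, 1/4): 4*t**2
on [1/4, 1/2): log(2*t)/(2*t)
on [1/2, 3/4): log(2*t)
on [3/4, 3/2): exp(-2*t)
on [3/2, oo): 1/(8*t**3)

undo the common scale on t: t**2 on [0, 1/2); log(t)/t on [1/2, 1); log(t) on [1, 3/2); …
linearity at 1/4, 1/2, 3/4, 3/2 turns ℳ[f](s) into 5 summed integrals
[0, 1/4) adds the kernel integral of 4*t**2
on [1/4, 1/2): add ∫ log(2*t)/(2*t)·t^(s-1) dt
on [1/2, 3/4) integrate f = log(2*t) against the kernel
segment 3/4 to 3/2 holds exp(-2*t); add its integral
for t in [3/2, ∞): the term is ∫ 1/(8*t**3)·t^(s-1)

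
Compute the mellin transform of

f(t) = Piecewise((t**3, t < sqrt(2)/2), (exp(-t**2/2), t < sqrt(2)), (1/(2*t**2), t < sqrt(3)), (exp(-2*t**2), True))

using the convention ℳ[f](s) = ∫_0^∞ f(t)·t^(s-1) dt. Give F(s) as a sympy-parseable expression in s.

strip the power substitution: t**(3/2) on [0, 1/2); exp(-t/2) on [1/2, 2); 1/(2*t) on [2, 3); …
linearity at sqrt(2)/2, sqrt(2), sqrt(3) turns ℳ[f](s) into 4 summed integrals
∫ t**3·t^(s-1) over [0, sqrt(2)/2)
segment sqrt(2)/2 to sqrt(2) holds exp(-t**2/2); add its integral
∫ 1/(2*t**2)·t^(s-1) over [sqrt(2), sqrt(3))
on [sqrt(3), ∞): add ∫ exp(-2*t**2)·t^(s-1) dt

(sqrt(3)/6)**s*(-6*2**s*6**(s/2)*(s - 2)*(s + 3)*uppergamma(s/2, 1) + 6*6**(s/2)*(s - 2)*(s + 3)*uppergamma(s/2, 6) + 3*sqrt(2)*6**(s/2)*(s - 2) + 2*6**s*(s + 3) + 6*(2*sqrt(6))**s*(s - 2)*(s + 3)*uppergamma(s/2, 1/4) - 3*(2*sqrt(6))**s*(s + 3))/(12*(s - 2)*(s + 3))
  Re(s) > -3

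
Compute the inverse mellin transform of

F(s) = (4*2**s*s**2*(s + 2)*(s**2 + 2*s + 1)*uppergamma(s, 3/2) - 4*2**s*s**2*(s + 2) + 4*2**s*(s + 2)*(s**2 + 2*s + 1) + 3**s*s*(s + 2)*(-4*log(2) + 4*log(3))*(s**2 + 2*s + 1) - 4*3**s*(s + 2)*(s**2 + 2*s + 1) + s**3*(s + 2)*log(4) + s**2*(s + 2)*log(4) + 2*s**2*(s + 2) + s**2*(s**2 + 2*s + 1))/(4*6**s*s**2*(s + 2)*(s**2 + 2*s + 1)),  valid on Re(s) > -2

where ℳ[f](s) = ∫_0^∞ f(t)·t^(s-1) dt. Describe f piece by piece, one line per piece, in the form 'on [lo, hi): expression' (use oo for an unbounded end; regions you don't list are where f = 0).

on [0, 1/6): 9*t**2
on [1/6, 1/3): 3*t*log(3*t)
on [1/3, 1/2): log(3*t)
on [1/2, oo): exp(-3*t)

undo the common scale on t: t**2 on [0, 1/2); t*log(t) on [1/2, 1); log(t) on [1, 3/2); …
summing 4 kernel integrals split by 1/6, 1/3, 1/2 yields ℳ[f](s)
between 0 and 1/6 the integrand is 9*t**2·t^(s-1)
[1/6, 1/3) adds the kernel integral of 3*t*log(3*t)
over [1/3, 1/2), the kernel integral of log(3*t) enters the sum
∫ exp(-3*t)·t^(s-1) over [1/2, ∞)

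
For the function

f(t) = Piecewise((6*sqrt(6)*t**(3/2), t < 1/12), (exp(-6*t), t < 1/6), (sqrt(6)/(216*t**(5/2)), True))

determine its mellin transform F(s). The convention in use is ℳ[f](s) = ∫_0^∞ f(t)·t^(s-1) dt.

(2*2**s*(2*s - 5)*(2*s + 3)*uppergamma(s, 1/2) - 2*2**s*(2*s - 5)*(2*s + 3)*uppergamma(s, 1) - 4*2**s*(2*s + 3) + sqrt(2)*(2*s - 5))/(2*12**s*(2*s - 5)*(2*s + 3))
  -3/2 < Re(s) < 5/2

undo the common scale on t: 3*sqrt(3)*t**(3/2) on [0, 1/6); exp(-3*t) on [1/6, 1/3); sqrt(3)/(27*t**(5/2)) on [1/3, ∞)
the common scale on t comes off first: t**(3/2) on [0, 1/2); exp(-t) on [1/2, 1); t**(-5/2) on [1, ∞)
f breaks at 1/12, 1/6 into 3 integrals to sum
for t in [0, 1/12): the term is ∫ 6*sqrt(6)*t**(3/2)·t^(s-1)
on [1/12, 1/6): add ∫ exp(-6*t)·t^(s-1) dt
segment [1/6, ∞) carries sqrt(6)/(216*t**(5/2)); integrate it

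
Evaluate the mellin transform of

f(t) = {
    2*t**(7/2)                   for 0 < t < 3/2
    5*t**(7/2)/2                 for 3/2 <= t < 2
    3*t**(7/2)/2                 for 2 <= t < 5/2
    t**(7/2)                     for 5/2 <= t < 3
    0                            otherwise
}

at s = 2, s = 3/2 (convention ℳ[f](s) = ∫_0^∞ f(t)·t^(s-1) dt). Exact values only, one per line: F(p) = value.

integrate the 4 segments split at 3/2, 2, 5/2, then add the results
on [0, 3/2): add ∫ 2*t**(7/2)·t^(s-1) dt
∫ 5*t**(7/2)/2·t^(s-1) over [3/2, 2)
on [2, 5/2): add ∫ 3*t**(7/2)/2·t^(s-1) dt
∫ t**(7/2)·t^(s-1) over [5/2, 3)

F(2) = -243*sqrt(6)/704 + 64*sqrt(2)/11 + 3125*sqrt(10)/704 + 486*sqrt(3)/11
F(3/2) = 10241/160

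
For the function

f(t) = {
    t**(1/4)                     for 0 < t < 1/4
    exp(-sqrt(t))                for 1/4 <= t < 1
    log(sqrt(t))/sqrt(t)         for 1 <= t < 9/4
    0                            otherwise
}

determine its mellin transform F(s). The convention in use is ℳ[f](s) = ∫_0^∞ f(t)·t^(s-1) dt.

2**(1 - 2*s)*(4**s*(4*s + 1)*(4*s**2 - 4*s + 1)*uppergamma(2*s, 1/2) - 4**s*(4*s + 1)*(4*s**2 - 4*s + 1)*uppergamma(2*s, 1) + 4**s*(12*s + 3)/3 + 9**s*s*(4*s + 1)*(-4*log(2) + 4*log(3))/3 + 9**s*(-8*s - 2)/3 + 9**s*(4*s + 1)*(-2*log(3) + 2*log(2))/3 + sqrt(2)*(12*s**2 - 12*s + 3)/3)/((4*s + 1)*(4*s**2 - 4*s + 1))
  Re(s) > -1/4

strip the power substitution: sqrt(t) on [0, 1/2); exp(-t) on [1/2, 1); log(t)/t on [1, 3/2)
breakpoints 1/4, 1: one integral from each of the 3 segments
the [0, 1/4) slice contributes ∫ t**(1/4)·t^(s-1) dt
on [1/4, 1) integrate f = exp(-sqrt(t)) against the kernel
over [1, 9/4), the kernel integral of log(sqrt(t))/sqrt(t) enters the sum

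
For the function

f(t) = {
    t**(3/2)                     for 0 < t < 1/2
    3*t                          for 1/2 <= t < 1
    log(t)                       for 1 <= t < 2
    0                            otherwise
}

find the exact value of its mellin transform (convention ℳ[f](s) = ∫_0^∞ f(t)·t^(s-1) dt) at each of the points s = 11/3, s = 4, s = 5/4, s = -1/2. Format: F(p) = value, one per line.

F(11/3) = -72*2**(2/3)/121 - 9*2**(1/3)/448 + 3*2**(5/6)/992 + 1215/1694 + 24*2**(2/3)*log(2)/11
F(4) = -57/160 + sqrt(2)/352 + 4*log(2)
F(5/4) = -679*2**(1/4)/550 - 2**(3/4)/6 + 8*2**(1/4)*log(2)/5 + 148/75
F(-1/2) = -5*sqrt(2) - sqrt(2)*log(2) + 21/2

integrate the 3 segments split at 1/2, 1, then add the results
between 0 and 1/2 the integrand is t**(3/2)·t^(s-1)
on [1/2, 1) integrate f = 3*t against the kernel
the [1, 2) slice contributes ∫ log(t)·t^(s-1) dt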